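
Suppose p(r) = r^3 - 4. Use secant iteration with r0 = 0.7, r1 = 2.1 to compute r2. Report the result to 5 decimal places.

1.27410

p(0.7) = -3.6570000, p(2.1) = 5.2610000
r2 = 2.1000000 − 5.2610000·(2.1000000 − 0.7000000) / (5.2610000 − (-3.6570000)) = 2.1000000 − (7.3654000)/(8.9180000) = 1.2740973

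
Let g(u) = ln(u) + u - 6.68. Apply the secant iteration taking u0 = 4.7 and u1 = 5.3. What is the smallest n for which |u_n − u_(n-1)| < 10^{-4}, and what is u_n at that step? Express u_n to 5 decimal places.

g(4.7) = -0.4324375, g(5.3) = 0.2877068
u2 = 5.3000000 − 0.2877068·(0.6000000)/(0.7201443) = 5.0602924;  |Δ| = 0.2397076
g(5.0602924) = 0.0017166
u3 = 5.0602924 − 0.0017166·(-0.2397076)/(-0.2859902) = 5.0588535;  |Δ| = 0.0014388
g(5.0588535) = -0.0000066
u4 = 5.0588535 − (-0.0000066)·(-0.0014388)/(-0.0017232) = 5.0588590;  |Δ| = 0.0000055
|u4 − u3| = 0.0000055 < 10^{-4}

n = 4, u_n = 5.05886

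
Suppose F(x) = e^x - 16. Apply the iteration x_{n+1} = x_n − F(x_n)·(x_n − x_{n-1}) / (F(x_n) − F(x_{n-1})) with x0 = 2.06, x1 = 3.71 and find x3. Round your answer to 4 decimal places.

F(2.06) = -8.154030, F(3.71) = 24.853807
x2 = 3.710000 − 24.853807·(3.710000 − 2.060000) / (24.853807 − (-8.154030)) = 3.710000 − (41.008781)/(33.007837) = 2.467605
F(2.467605) = -4.205837
x3 = 2.467605 − (-4.205837)·(2.467605 − 3.710000) / (-4.205837 − 24.853807) = 2.467605 − (5.225313)/(-29.059644) = 2.647418

2.6474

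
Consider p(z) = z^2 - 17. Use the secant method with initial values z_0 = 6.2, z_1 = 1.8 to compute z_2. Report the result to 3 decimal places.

p(6.2) = 21.44000, p(1.8) = -13.76000
z_2 = 1.80000 − (-13.76000)·(1.80000 − 6.20000) / (-13.76000 − 21.44000) = 1.80000 − (60.54400)/(-35.20000) = 3.52000

3.520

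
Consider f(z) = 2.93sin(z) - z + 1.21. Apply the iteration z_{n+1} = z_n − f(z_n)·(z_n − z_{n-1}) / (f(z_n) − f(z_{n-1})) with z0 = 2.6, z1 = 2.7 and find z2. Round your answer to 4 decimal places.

2.6336

f(2.6) = 0.120419, f(2.7) = -0.237777
z2 = 2.700000 − (-0.237777)·(2.700000 − 2.600000) / (-0.237777 − 0.120419) = 2.700000 − (-0.023778)/(-0.358196) = 2.633618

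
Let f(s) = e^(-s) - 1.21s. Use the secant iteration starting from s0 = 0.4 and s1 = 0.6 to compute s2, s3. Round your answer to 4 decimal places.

f(0.4) = 0.186320, f(0.6) = -0.177188
s2 = 0.600000 − (-0.177188)·(0.600000 − 0.400000) / (-0.177188 − 0.186320) = 0.600000 − (-0.035438)/(-0.363508) = 0.502512
f(0.502512) = -0.003031
s3 = 0.502512 − (-0.003031)·(0.502512 − 0.600000) / (-0.003031 − (-0.177188)) = 0.502512 − (0.000295)/(0.174158) = 0.500816

0.5025, 0.5008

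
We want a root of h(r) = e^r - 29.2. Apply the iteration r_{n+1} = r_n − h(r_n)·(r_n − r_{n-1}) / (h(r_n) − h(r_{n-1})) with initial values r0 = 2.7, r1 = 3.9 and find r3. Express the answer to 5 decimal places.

3.33081

h(2.7) = -14.3202683, h(3.9) = 20.2024491
r2 = 3.9000000 − 20.2024491·(3.9000000 − 2.7000000) / (20.2024491 − (-14.3202683)) = 3.9000000 − (24.2429389)/(34.5227174) = 3.1977685
h(3.1977685) = -4.7221526
r3 = 3.1977685 − (-4.7221526)·(3.1977685 − 3.9000000) / (-4.7221526 − 20.2024491) = 3.1977685 − (3.3160442)/(-24.9246017) = 3.3308115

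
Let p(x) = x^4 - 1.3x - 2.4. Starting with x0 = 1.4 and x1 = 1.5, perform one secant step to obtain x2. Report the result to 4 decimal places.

1.4347

p(1.4) = -0.378400, p(1.5) = 0.712500
x2 = 1.500000 − 0.712500·(1.500000 − 1.400000) / (0.712500 − (-0.378400)) = 1.500000 − (0.071250)/(1.090900) = 1.434687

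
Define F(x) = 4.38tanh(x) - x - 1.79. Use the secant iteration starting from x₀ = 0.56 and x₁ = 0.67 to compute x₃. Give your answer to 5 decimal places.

F(0.56) = -0.1250588, F(0.67) = 0.1022119
x₂ = 0.6700000 − 0.1022119·(0.6700000 − 0.5600000) / (0.1022119 − (-0.1250588)) = 0.6700000 − (0.0112433)/(0.2272707) = 0.6205290
F(0.6205290) = 0.0050246
x₃ = 0.6205290 − 0.0050246·(0.6205290 − 0.6700000) / (0.0050246 − 0.1022119) = 0.6205290 − (-0.0002486)/(-0.0971873) = 0.6179714

0.61797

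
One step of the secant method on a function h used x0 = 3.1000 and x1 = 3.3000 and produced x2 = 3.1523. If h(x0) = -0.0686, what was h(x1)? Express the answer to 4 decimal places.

0.1937

The secant line through (3.1000, -0.0686) and (3.3000, h(x1)) crosses zero at x2 = 3.1523.
So (3.1000, -0.0686), (3.3000, h(x1)), (3.1523, 0) are collinear:
h(x1) = -0.0686 · (3.3000 − 3.1523) / (3.1000 − 3.1523) = -0.0686 · (0.147700)/(-0.052300) = 0.193733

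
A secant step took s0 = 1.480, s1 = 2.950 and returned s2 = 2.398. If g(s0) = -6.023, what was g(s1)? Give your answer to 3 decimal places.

The secant line through (1.480, -6.023) and (2.950, g(s1)) crosses zero at s2 = 2.398.
So (1.480, -6.023), (2.950, g(s1)), (2.398, 0) are collinear:
g(s1) = -6.023 · (2.950 − 2.398) / (1.480 − 2.398) = -6.023 · (0.55200)/(-0.91800) = 3.62167

3.622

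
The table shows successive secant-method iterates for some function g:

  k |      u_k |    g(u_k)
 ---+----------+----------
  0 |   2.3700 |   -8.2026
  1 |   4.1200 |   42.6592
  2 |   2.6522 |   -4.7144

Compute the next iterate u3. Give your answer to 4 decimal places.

u3 = 2.6522 − (-4.7144)·(2.6522 − 4.1200) / (-4.7144 − 42.6592)
   = 2.6522 − (6.919796)/(-47.373600) = 2.798269

2.7983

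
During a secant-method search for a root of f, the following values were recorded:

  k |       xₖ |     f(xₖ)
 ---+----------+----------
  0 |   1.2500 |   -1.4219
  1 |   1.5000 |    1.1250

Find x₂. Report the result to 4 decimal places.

x₂ = 1.5000 − 1.1250·(1.5000 − 1.2500) / (1.1250 − (-1.4219))
   = 1.5000 − (0.281250)/(2.546900) = 1.389572

1.3896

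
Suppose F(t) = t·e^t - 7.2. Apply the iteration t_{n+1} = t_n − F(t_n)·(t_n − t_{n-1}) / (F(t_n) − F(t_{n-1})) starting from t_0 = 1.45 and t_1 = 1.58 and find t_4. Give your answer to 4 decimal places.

1.5414

F(1.45) = -1.018484, F(1.58) = 0.470830
t_2 = 1.580000 − 0.470830·(1.580000 − 1.450000) / (0.470830 − (-1.018484)) = 1.580000 − (0.061208)/(1.489314) = 1.538902
F(1.538902) = -0.029531
t_3 = 1.538902 − (-0.029531)·(1.538902 − 1.580000) / (-0.029531 − 0.470830) = 1.538902 − (0.001214)/(-0.500361) = 1.541328
F(1.541328) = -0.000788
t_4 = 1.541328 − (-0.000788)·(1.541328 − 1.538902) / (-0.000788 − (-0.029531)) = 1.541328 − (-0.000002)/(0.028743) = 1.541394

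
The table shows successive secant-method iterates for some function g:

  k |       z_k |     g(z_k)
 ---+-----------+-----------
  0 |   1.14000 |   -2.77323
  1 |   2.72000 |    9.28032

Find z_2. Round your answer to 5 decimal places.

z_2 = 2.72000 − 9.28032·(2.72000 − 1.14000) / (9.28032 − (-2.77323))
   = 2.72000 − (14.6629056)/(12.0535500) = 1.5035197

1.50352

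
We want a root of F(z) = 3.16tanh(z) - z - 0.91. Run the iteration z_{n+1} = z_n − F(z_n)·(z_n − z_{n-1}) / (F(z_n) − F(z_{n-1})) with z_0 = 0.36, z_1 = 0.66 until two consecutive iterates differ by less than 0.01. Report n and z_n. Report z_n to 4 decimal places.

n = 4, z_n = 0.4670

F(0.36) = -0.179124, F(0.66) = 0.257628
z_2 = 0.660000 − 0.257628·(0.300000)/(0.436752) = 0.483038;  |Δ| = 0.176962
F(0.483038) = 0.024770
z_3 = 0.483038 − 0.024770·(-0.176962)/(-0.232859) = 0.464214;  |Δ| = 0.018824
F(0.464214) = -0.004314
z_4 = 0.464214 − (-0.004314)·(-0.018824)/(-0.029084) = 0.467006;  |Δ| = 0.002792
|z_4 − z_3| = 0.002792 < 0.01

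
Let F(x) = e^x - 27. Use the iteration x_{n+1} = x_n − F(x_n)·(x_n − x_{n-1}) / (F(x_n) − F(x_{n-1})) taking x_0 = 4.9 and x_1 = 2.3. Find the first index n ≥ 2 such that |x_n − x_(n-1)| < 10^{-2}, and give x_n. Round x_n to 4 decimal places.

F(4.9) = 107.289780, F(2.3) = -17.025818
x_2 = 2.300000 − (-17.025818)·(-2.600000)/(-124.315597) = 2.656087;  |Δ| = 0.356087
F(2.656087) = -12.759548
x_3 = 2.656087 − (-12.759548)·(0.356087)/(4.266270) = 3.721070;  |Δ| = 1.064983
F(3.721070) = 14.308557
x_4 = 3.721070 − 14.308557·(1.064983)/(27.068105) = 3.158106;  |Δ| = 0.562964
F(3.158106) = -3.474014
x_5 = 3.158106 − (-3.474014)·(-0.562964)/(-17.782571) = 3.268087;  |Δ| = 0.109981
F(3.268087) = -0.738956
x_6 = 3.268087 − (-0.738956)·(0.109981)/(2.735057) = 3.297801;  |Δ| = 0.029715
F(3.297801) = 0.053090
x_7 = 3.297801 − 0.053090·(0.029715)/(0.792046) = 3.295809;  |Δ| = 0.001992
|x_7 − x_6| = 0.001992 < 10^{-2}

n = 7, x_n = 3.2958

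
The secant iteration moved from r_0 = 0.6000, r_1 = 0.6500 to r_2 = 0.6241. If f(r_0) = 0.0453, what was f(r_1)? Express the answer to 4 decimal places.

-0.0487

The secant line through (0.6000, 0.0453) and (0.6500, f(r_1)) crosses zero at r_2 = 0.6241.
So (0.6000, 0.0453), (0.6500, f(r_1)), (0.6241, 0) are collinear:
f(r_1) = 0.0453 · (0.6500 − 0.6241) / (0.6000 − 0.6241) = 0.0453 · (0.025900)/(-0.024100) = -0.048683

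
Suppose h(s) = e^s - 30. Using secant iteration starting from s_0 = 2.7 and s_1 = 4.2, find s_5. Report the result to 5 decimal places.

3.40057

h(2.7) = -15.1202683, h(4.2) = 36.6863310
s_2 = 4.2000000 − 36.6863310·(4.2000000 − 2.7000000) / (36.6863310 − (-15.1202683)) = 4.2000000 − (55.0294966)/(51.8065993) = 3.1377898
h(3.1377898) = -6.9471402
s_3 = 3.1377898 − (-6.9471402)·(3.1377898 − 4.2000000) / (-6.9471402 − 36.6863310) = 3.1377898 − (7.3793229)/(-43.6334712) = 3.3069105
h(3.3069105) = -2.6993496
s_4 = 3.3069105 − (-2.6993496)·(3.3069105 − 3.1377898) / (-2.6993496 − (-6.9471402)) = 3.3069105 − (-0.4565159)/(4.2477906) = 3.4143819
h(3.4143819) = 0.3981544
s_5 = 3.4143819 − 0.3981544·(3.4143819 − 3.3069105) / (0.3981544 − (-2.6993496)) = 3.4143819 − (0.0427902)/(3.0975040) = 3.4005675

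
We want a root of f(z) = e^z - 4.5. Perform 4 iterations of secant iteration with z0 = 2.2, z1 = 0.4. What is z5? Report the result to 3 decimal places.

f(2.2) = 4.52501, f(0.4) = -3.00818
z2 = 0.40000 − (-3.00818)·(0.40000 − 2.20000) / (-3.00818 − 4.52501) = 0.40000 − (5.41472)/(-7.53319) = 1.11878
f(1.11878) = -1.43888
z3 = 1.11878 − (-1.43888)·(1.11878 − 0.40000) / (-1.43888 − (-3.00818)) = 1.11878 − (-1.03424)/(1.56930) = 1.77783
f(1.77783) = 1.41699
z4 = 1.77783 − 1.41699·(1.77783 − 1.11878) / (1.41699 − (-1.43888)) = 1.77783 − (0.93386)/(2.85587) = 1.45083
f(1.45083) = -0.23334
z5 = 1.45083 − (-0.23334)·(1.45083 − 1.77783) / (-0.23334 − 1.41699) = 1.45083 − (0.07630)/(-1.65033) = 1.49707

1.497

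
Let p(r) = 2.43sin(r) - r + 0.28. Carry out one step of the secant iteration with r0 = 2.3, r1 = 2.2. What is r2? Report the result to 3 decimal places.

2.218

p(2.3) = -0.20794, p(2.2) = 0.04465
r2 = 2.20000 − 0.04465·(2.20000 − 2.30000) / (0.04465 − (-0.20794)) = 2.20000 − (-0.00446)/(0.25258) = 2.21768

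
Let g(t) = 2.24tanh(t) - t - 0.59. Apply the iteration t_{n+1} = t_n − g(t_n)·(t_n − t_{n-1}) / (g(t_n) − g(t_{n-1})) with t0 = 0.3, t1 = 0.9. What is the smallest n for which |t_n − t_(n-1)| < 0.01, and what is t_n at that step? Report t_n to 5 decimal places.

g(0.3) = -0.2374597, g(0.9) = 0.1145072
t2 = 0.9000000 − 0.1145072·(0.6000000)/(0.3519670) = 0.7047989;  |Δ| = 0.1952011
g(0.7047989) = 0.0657883
t3 = 0.7047989 − 0.0657883·(-0.1952011)/(-0.0487189) = 0.4412064;  |Δ| = 0.2635925
g(0.4412064) = -0.1024040
t4 = 0.4412064 − (-0.1024040)·(-0.2635925)/(-0.1681923) = 0.6016949;  |Δ| = 0.1604885
g(0.6016949) = 0.0139952
t5 = 0.6016949 − 0.0139952·(0.1604885)/(0.1163993) = 0.5823986;  |Δ| = 0.0192963
g(0.5823986) = 0.0022722
t6 = 0.5823986 − 0.0022722·(-0.0192963)/(-0.0117230) = 0.5786586;  |Δ| = 0.0037400
|t6 − t5| = 0.0037400 < 0.01

n = 6, t_n = 0.57866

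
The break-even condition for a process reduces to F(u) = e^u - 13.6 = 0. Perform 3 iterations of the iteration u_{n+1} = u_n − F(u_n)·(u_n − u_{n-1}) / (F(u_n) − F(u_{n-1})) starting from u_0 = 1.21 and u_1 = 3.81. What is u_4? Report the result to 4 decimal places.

2.7943

F(1.21) = -10.246515, F(3.81) = 31.550439
u_2 = 3.810000 − 31.550439·(3.810000 − 1.210000) / (31.550439 − (-10.246515)) = 3.810000 − (82.031141)/(41.796954) = 1.847390
F(1.847390) = -7.256761
u_3 = 1.847390 − (-7.256761)·(1.847390 − 3.810000) / (-7.256761 − 31.550439) = 1.847390 − (14.242196)/(-38.807200) = 2.214388
F(2.214388) = -4.444193
u_4 = 2.214388 − (-4.444193)·(2.214388 − 1.847390) / (-4.444193 − (-7.256761)) = 2.214388 − (-1.631014)/(2.812568) = 2.794290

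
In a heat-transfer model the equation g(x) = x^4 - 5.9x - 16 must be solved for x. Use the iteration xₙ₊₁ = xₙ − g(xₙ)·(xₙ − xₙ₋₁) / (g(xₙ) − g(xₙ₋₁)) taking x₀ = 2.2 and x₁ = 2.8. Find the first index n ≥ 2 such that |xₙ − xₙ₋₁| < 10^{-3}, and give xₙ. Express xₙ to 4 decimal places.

g(2.2) = -5.554400, g(2.8) = 28.945600
x₂ = 2.800000 − 28.945600·(0.600000)/(34.500000) = 2.296598;  |Δ| = 0.503402
g(2.296598) = -1.731019
x₃ = 2.296598 − (-1.731019)·(-0.503402)/(-30.676619) = 2.325004;  |Δ| = 0.028406
g(2.325004) = -0.496533
x₄ = 2.325004 − (-0.496533)·(0.028406)/(1.234486) = 2.336430;  |Δ| = 0.011425
g(2.336430) = 0.014689
x₅ = 2.336430 − 0.014689·(0.011425)/(0.511221) = 2.336101;  |Δ| = 0.000328
|x₅ − x₄| = 0.000328 < 10^{-3}

n = 5, xₙ = 2.3361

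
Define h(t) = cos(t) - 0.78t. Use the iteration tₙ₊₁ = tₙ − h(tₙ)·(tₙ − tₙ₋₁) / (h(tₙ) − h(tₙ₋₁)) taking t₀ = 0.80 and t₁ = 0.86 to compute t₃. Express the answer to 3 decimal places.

h(0.80) = 0.07271, h(0.86) = -0.01836
t₂ = 0.86000 − (-0.01836)·(0.86000 − 0.80000) / (-0.01836 − 0.07271) = 0.86000 − (-0.00110)/(-0.09107) = 0.84790
h(0.84790) = 0.00019
t₃ = 0.84790 − 0.00019·(0.84790 − 0.86000) / (0.00019 − (-0.01836)) = 0.84790 − (0.00000)/(0.01856) = 0.84803

0.848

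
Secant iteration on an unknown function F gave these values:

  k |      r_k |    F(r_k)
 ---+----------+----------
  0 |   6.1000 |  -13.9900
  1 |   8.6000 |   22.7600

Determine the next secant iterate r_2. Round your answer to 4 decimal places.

7.0517

r_2 = 8.6000 − 22.7600·(8.6000 − 6.1000) / (22.7600 − (-13.9900))
   = 8.6000 − (56.900000)/(36.750000) = 7.051701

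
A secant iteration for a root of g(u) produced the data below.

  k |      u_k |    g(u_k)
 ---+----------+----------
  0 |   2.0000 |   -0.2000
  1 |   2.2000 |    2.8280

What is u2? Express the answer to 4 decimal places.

u2 = 2.2000 − 2.8280·(2.2000 − 2.0000) / (2.8280 − (-0.2000))
   = 2.2000 − (0.565600)/(3.028000) = 2.013210

2.0132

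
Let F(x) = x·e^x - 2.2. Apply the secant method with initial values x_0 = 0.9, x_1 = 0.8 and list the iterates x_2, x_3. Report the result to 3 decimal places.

0.897, 0.897

F(0.9) = 0.01364, F(0.8) = -0.41957
x_2 = 0.80000 − (-0.41957)·(0.80000 − 0.90000) / (-0.41957 − 0.01364) = 0.80000 − (0.04196)/(-0.43321) = 0.89685
F(0.89685) = -0.00104
x_3 = 0.89685 − (-0.00104)·(0.89685 − 0.80000) / (-0.00104 − (-0.41957)) = 0.89685 − (-0.00010)/(0.41853) = 0.89709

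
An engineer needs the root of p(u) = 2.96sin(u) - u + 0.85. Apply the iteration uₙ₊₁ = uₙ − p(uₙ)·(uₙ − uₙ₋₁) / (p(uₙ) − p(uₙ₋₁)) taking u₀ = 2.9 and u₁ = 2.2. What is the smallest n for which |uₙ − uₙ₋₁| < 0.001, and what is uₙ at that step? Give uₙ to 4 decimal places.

p(2.9) = -1.341822, p(2.2) = 1.043149
u₂ = 2.200000 − 1.043149·(-0.700000)/(2.384971) = 2.506169;  |Δ| = 0.306169
p(2.506169) = 0.100645
u₃ = 2.506169 − 0.100645·(0.306169)/(-0.942504) = 2.538863;  |Δ| = 0.032694
p(2.538863) = -0.010861
u₄ = 2.538863 − (-0.010861)·(0.032694)/(-0.111506) = 2.535679;  |Δ| = 0.003184
p(2.535679) = 0.000080
u₅ = 2.535679 − 0.000080·(-0.003184)/(0.010941) = 2.535702;  |Δ| = 0.000023
|u₅ − u₄| = 0.000023 < 0.001

n = 5, uₙ = 2.5357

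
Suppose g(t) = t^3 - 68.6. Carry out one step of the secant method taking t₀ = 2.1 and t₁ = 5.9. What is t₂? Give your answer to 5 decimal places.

3.24976

g(2.1) = -59.3390000, g(5.9) = 136.7790000
t₂ = 5.9000000 − 136.7790000·(5.9000000 − 2.1000000) / (136.7790000 − (-59.3390000)) = 5.9000000 − (519.7602000)/(196.1180000) = 3.2497578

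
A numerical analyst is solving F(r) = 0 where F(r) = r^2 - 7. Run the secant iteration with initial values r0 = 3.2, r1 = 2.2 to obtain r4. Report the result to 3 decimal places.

F(3.2) = 3.24000, F(2.2) = -2.16000
r2 = 2.20000 − (-2.16000)·(2.20000 − 3.20000) / (-2.16000 − 3.24000) = 2.20000 − (2.16000)/(-5.40000) = 2.60000
F(2.60000) = -0.24000
r3 = 2.60000 − (-0.24000)·(2.60000 − 2.20000) / (-0.24000 − (-2.16000)) = 2.60000 − (-0.09600)/(1.92000) = 2.65000
F(2.65000) = 0.02250
r4 = 2.65000 − 0.02250·(2.65000 − 2.60000) / (0.02250 − (-0.24000)) = 2.65000 − (0.00112)/(0.26250) = 2.64571

2.646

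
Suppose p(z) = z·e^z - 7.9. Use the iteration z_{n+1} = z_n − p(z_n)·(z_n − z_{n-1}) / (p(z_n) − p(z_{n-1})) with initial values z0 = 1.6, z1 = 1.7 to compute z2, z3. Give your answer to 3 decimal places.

p(1.6) = 0.02485, p(1.7) = 1.40571
z2 = 1.70000 − 1.40571·(1.70000 − 1.60000) / (1.40571 − 0.02485) = 1.70000 − (0.14057)/(1.38086) = 1.59820
p(1.59820) = 0.00170
z3 = 1.59820 − 0.00170·(1.59820 − 1.70000) / (0.00170 − 1.40571) = 1.59820 − (-0.00017)/(-1.40401) = 1.59808

1.598, 1.598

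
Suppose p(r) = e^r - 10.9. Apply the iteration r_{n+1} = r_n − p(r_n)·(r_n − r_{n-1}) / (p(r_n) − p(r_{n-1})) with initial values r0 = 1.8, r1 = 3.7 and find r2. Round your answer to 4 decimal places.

p(1.8) = -4.850353, p(3.7) = 29.547304
r2 = 3.700000 − 29.547304·(3.700000 − 1.800000) / (29.547304 − (-4.850353)) = 3.700000 − (56.139878)/(34.397657) = 2.067916

2.0679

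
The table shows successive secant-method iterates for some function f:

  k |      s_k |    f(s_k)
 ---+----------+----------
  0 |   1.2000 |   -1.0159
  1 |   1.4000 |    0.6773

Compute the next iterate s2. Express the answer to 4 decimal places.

s2 = 1.4000 − 0.6773·(1.4000 − 1.2000) / (0.6773 − (-1.0159))
   = 1.4000 − (0.135460)/(1.693200) = 1.319998

1.3200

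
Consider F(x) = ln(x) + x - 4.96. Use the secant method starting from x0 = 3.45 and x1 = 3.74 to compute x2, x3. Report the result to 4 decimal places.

3.6625, 3.6620

F(3.45) = -0.271626, F(3.74) = 0.099086
x2 = 3.740000 − 0.099086·(3.740000 − 3.450000) / (0.099086 − (-0.271626)) = 3.740000 − (0.028735)/(0.370711) = 3.662487
F(3.662487) = 0.000630
x3 = 3.662487 − 0.000630·(3.662487 − 3.740000) / (0.000630 − 0.099086) = 3.662487 − (-0.000049)/(-0.098456) = 3.661991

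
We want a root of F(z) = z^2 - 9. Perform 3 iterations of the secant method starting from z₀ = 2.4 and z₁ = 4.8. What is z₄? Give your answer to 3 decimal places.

F(2.4) = -3.24000, F(4.8) = 14.04000
z₂ = 4.80000 − 14.04000·(4.80000 − 2.40000) / (14.04000 − (-3.24000)) = 4.80000 − (33.69600)/(17.28000) = 2.85000
F(2.85000) = -0.87750
z₃ = 2.85000 − (-0.87750)·(2.85000 − 4.80000) / (-0.87750 − 14.04000) = 2.85000 − (1.71112)/(-14.91750) = 2.96471
F(2.96471) = -0.21052
z₄ = 2.96471 − (-0.21052)·(2.96471 − 2.85000) / (-0.21052 − (-0.87750)) = 2.96471 − (-0.02415)/(0.66698) = 3.00091

3.001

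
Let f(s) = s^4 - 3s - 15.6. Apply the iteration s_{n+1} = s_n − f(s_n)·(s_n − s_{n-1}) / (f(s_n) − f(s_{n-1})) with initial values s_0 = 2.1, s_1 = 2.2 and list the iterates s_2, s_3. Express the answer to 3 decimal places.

f(2.1) = -2.45190, f(2.2) = 1.22560
s_2 = 2.20000 − 1.22560·(2.20000 − 2.10000) / (1.22560 − (-2.45190)) = 2.20000 − (0.12256)/(3.67750) = 2.16667
f(2.16667) = -0.06195
s_3 = 2.16667 − (-0.06195)·(2.16667 − 2.20000) / (-0.06195 − 1.22560) = 2.16667 − (0.00206)/(-1.28755) = 2.16828

2.167, 2.168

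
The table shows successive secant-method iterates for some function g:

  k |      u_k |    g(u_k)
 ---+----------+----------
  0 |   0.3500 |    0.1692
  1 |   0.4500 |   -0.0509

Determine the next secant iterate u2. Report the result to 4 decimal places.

u2 = 0.4500 − (-0.0509)·(0.4500 − 0.3500) / (-0.0509 − 0.1692)
   = 0.4500 − (-0.005090)/(-0.220100) = 0.426874

0.4269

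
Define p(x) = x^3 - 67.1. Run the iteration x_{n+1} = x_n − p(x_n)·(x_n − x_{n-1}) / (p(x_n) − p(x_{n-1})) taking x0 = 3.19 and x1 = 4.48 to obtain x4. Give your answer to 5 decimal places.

4.06379

p(3.19) = -34.6382410, p(4.48) = 22.8153920
x2 = 4.4800000 − 22.8153920·(4.4800000 − 3.1900000) / (22.8153920 − (-34.6382410)) = 4.4800000 − (29.4318557)/(57.4536330) = 3.9677286
p(3.9677286) = -4.6365657
x3 = 3.9677286 − (-4.6365657)·(3.9677286 − 4.4800000) / (-4.6365657 − 22.8153920) = 3.9677286 − (2.3751802)/(-27.4519577) = 4.0542499
p(4.0542499) = -0.4605288
x4 = 4.0542499 − (-0.4605288)·(4.0542499 − 3.9677286) / (-0.4605288 − (-4.6365657)) = 4.0542499 − (-0.0398456)/(4.1760369) = 4.0637914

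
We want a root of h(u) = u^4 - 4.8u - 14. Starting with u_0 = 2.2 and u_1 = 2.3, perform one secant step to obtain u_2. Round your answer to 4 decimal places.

h(2.2) = -1.134400, h(2.3) = 2.944100
u_2 = 2.300000 − 2.944100·(2.300000 − 2.200000) / (2.944100 − (-1.134400)) = 2.300000 − (0.294410)/(4.078500) = 2.227814

2.2278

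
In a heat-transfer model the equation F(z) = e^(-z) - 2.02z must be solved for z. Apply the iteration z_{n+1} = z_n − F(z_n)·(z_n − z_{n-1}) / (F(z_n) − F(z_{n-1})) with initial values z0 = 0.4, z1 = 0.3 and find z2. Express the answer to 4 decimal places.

F(0.4) = -0.137680, F(0.3) = 0.134818
z2 = 0.300000 − 0.134818·(0.300000 − 0.400000) / (0.134818 − (-0.137680)) = 0.300000 − (-0.013482)/(0.272498) = 0.349475

0.3495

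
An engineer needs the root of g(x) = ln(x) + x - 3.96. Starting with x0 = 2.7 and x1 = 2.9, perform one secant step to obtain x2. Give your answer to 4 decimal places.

2.8965

g(2.7) = -0.266748, g(2.9) = 0.004711
x2 = 2.900000 − 0.004711·(2.900000 − 2.700000) / (0.004711 − (-0.266748)) = 2.900000 − (0.000942)/(0.271459) = 2.896529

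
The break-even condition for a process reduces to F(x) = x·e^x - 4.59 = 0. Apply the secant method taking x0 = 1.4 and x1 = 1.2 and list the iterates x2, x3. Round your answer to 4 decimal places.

1.2716, 1.2787

F(1.4) = 1.087280, F(1.2) = -0.605860
x2 = 1.200000 − (-0.605860)·(1.200000 − 1.400000) / (-0.605860 − 1.087280) = 1.200000 − (0.121172)/(-1.693140) = 1.271566
F(1.271566) = -0.055041
x3 = 1.271566 − (-0.055041)·(1.271566 − 1.200000) / (-0.055041 − (-0.605860)) = 1.271566 − (-0.003939)/(0.550818) = 1.278718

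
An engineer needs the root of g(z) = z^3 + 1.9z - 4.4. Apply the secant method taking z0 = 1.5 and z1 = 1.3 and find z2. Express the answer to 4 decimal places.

g(1.5) = 1.825000, g(1.3) = 0.267000
z2 = 1.300000 − 0.267000·(1.300000 − 1.500000) / (0.267000 − 1.825000) = 1.300000 − (-0.053400)/(-1.558000) = 1.265725

1.2657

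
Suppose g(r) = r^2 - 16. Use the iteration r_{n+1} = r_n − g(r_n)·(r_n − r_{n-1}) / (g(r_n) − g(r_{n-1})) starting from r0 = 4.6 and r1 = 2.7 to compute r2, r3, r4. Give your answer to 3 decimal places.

g(4.6) = 5.16000, g(2.7) = -8.71000
r2 = 2.70000 − (-8.71000)·(2.70000 − 4.60000) / (-8.71000 − 5.16000) = 2.70000 − (16.54900)/(-13.87000) = 3.89315
g(3.89315) = -0.84338
r3 = 3.89315 − (-0.84338)·(3.89315 − 2.70000) / (-0.84338 − (-8.71000)) = 3.89315 − (-1.00628)/(7.86662) = 4.02107
g(4.02107) = 0.16899
r4 = 4.02107 − 0.16899·(4.02107 − 3.89315) / (0.16899 − (-0.84338)) = 4.02107 − (0.02162)/(1.01237) = 3.99972

3.893, 4.021, 4.000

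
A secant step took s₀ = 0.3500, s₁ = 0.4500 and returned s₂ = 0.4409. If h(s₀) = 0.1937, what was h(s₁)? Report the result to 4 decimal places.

-0.0194

The secant line through (0.3500, 0.1937) and (0.4500, h(s₁)) crosses zero at s₂ = 0.4409.
So (0.3500, 0.1937), (0.4500, h(s₁)), (0.4409, 0) are collinear:
h(s₁) = 0.1937 · (0.4500 − 0.4409) / (0.3500 − 0.4409) = 0.1937 · (0.009100)/(-0.090900) = -0.019391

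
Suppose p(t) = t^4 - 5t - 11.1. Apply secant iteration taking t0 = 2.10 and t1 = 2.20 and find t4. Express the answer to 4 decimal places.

2.1637

p(2.10) = -2.151900, p(2.20) = 1.325600
t2 = 2.200000 − 1.325600·(2.200000 − 2.100000) / (1.325600 − (-2.151900)) = 2.200000 − (0.132560)/(3.477500) = 2.161881
p(2.161881) = -0.065670
t3 = 2.161881 − (-0.065670)·(2.161881 − 2.200000) / (-0.065670 − 1.325600) = 2.161881 − (0.002503)/(-1.391270) = 2.163680
p(2.163680) = -0.001855
t4 = 2.163680 − (-0.001855)·(2.163680 − 2.161881) / (-0.001855 − (-0.065670)) = 2.163680 − (-0.000003)/(0.063815) = 2.163732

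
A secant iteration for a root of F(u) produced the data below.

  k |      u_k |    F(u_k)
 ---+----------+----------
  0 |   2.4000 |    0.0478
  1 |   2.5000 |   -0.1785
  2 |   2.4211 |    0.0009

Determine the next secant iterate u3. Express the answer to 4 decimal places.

2.4215

u3 = 2.4211 − 0.0009·(2.4211 − 2.5000) / (0.0009 − (-0.1785))
   = 2.4211 − (-0.000071)/(0.179400) = 2.421496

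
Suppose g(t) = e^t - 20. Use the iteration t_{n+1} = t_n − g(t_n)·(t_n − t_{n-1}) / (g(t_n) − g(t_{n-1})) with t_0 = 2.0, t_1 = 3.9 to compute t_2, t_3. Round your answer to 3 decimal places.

2.570, 2.824

g(2.0) = -12.61094, g(3.9) = 29.40245
t_2 = 3.90000 − 29.40245·(3.90000 − 2.00000) / (29.40245 − (-12.61094)) = 3.90000 − (55.86465)/(42.01339) = 2.57031
g(2.57031) = -6.93008
t_3 = 2.57031 − (-6.93008)·(2.57031 − 3.90000) / (-6.93008 − 29.40245) = 2.57031 − (9.21484)/(-36.33253) = 2.82394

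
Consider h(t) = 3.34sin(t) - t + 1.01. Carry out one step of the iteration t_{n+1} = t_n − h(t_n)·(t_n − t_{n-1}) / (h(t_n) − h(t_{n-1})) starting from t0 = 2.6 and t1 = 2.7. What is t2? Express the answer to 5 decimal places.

h(2.6) = 0.1317746, h(2.7) = -0.2625512
t2 = 2.7000000 − (-0.2625512)·(2.7000000 − 2.6000000) / (-0.2625512 − 0.1317746) = 2.7000000 − (-0.0262551)/(-0.3943258) = 2.6334177

2.63342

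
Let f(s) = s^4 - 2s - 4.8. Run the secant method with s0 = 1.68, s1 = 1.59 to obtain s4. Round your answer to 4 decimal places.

1.6913

f(1.68) = -0.194058, f(1.59) = -1.588710
s2 = 1.590000 − (-1.588710)·(1.590000 − 1.680000) / (-1.588710 − (-0.194058)) = 1.590000 − (0.142984)/(-1.394652) = 1.692523
f(1.692523) = 0.021083
s3 = 1.692523 − 0.021083·(1.692523 − 1.590000) / (0.021083 − (-1.588710)) = 1.692523 − (0.002161)/(1.609793) = 1.691180
f(1.691180) = -0.002241
s4 = 1.691180 − (-0.002241)·(1.691180 − 1.692523) / (-0.002241 − 0.021083) = 1.691180 − (0.000003)/(-0.023324) = 1.691309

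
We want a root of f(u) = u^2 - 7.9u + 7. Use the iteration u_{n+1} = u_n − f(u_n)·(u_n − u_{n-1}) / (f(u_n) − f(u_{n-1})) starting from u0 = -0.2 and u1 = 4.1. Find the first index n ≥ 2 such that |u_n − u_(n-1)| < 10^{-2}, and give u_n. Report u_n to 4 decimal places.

n = 7, u_n = 1.0170

f(-0.2) = 8.620000, f(4.1) = -8.580000
u2 = 4.100000 − (-8.580000)·(4.300000)/(-17.200000) = 1.955000;  |Δ| = 2.145000
f(1.955000) = -4.622475
u3 = 1.955000 − (-4.622475)·(-2.145000)/(3.957525) = -0.550407;  |Δ| = 2.505407
f(-0.550407) = 11.651159
u4 = -0.550407 − 11.651159·(-2.505407)/(16.273634) = 1.243347;  |Δ| = 1.793754
f(1.243347) = -1.276530
u5 = 1.243347 − (-1.276530)·(1.793754)/(-12.927689) = 1.066225;  |Δ| = 0.177122
f(1.066225) = -0.286341
u6 = 1.066225 − (-0.286341)·(-0.177122)/(0.990189) = 1.015005;  |Δ| = 0.051220
f(1.015005) = 0.011696
u7 = 1.015005 − 0.011696·(-0.051220)/(0.298037) = 1.017015;  |Δ| = 0.002010
|u7 − u6| = 0.002010 < 10^{-2}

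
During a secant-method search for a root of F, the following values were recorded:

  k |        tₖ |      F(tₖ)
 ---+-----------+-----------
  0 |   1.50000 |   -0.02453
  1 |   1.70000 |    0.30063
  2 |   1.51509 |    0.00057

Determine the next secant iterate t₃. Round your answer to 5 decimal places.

t₃ = 1.51509 − 0.00057·(1.51509 − 1.70000) / (0.00057 − 0.30063)
   = 1.51509 − (-0.0001054)/(-0.3000600) = 1.5147387

1.51474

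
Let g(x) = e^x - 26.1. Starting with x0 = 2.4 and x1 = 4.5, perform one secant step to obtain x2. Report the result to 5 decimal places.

2.80081

g(2.4) = -15.0768236, g(4.5) = 63.9171313
x2 = 4.5000000 − 63.9171313·(4.5000000 − 2.4000000) / (63.9171313 − (-15.0768236)) = 4.5000000 − (134.2259757)/(78.9939549) = 2.8008070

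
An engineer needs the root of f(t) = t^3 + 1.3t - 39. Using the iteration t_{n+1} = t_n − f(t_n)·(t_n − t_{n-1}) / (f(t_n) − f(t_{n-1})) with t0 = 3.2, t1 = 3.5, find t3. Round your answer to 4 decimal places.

3.2632

f(3.2) = -2.072000, f(3.5) = 8.425000
t2 = 3.500000 − 8.425000·(3.500000 − 3.200000) / (8.425000 − (-2.072000)) = 3.500000 − (2.527500)/(10.497000) = 3.259217
f(3.259217) = -0.142003
t3 = 3.259217 − (-0.142003)·(3.259217 − 3.500000) / (-0.142003 − 8.425000) = 3.259217 − (0.034192)/(-8.567003) = 3.263208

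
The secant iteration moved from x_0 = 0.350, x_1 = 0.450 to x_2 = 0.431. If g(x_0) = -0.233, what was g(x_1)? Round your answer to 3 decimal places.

The secant line through (0.350, -0.233) and (0.450, g(x_1)) crosses zero at x_2 = 0.431.
So (0.350, -0.233), (0.450, g(x_1)), (0.431, 0) are collinear:
g(x_1) = -0.233 · (0.450 − 0.431) / (0.350 − 0.431) = -0.233 · (0.01900)/(-0.08100) = 0.05465

0.055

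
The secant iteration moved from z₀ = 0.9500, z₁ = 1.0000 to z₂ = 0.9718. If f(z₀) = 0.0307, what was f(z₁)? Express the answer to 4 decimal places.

-0.0397

The secant line through (0.9500, 0.0307) and (1.0000, f(z₁)) crosses zero at z₂ = 0.9718.
So (0.9500, 0.0307), (1.0000, f(z₁)), (0.9718, 0) are collinear:
f(z₁) = 0.0307 · (1.0000 − 0.9718) / (0.9500 − 0.9718) = 0.0307 · (0.028200)/(-0.021800) = -0.039713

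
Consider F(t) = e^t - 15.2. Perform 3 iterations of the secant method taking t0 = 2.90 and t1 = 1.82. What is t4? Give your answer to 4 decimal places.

F(2.90) = 2.974145, F(1.82) = -9.028142
t2 = 1.820000 − (-9.028142)·(1.820000 − 2.900000) / (-9.028142 − 2.974145) = 1.820000 − (9.750393)/(-12.002287) = 2.632378
F(2.632378) = -1.293200
t3 = 2.632378 − (-1.293200)·(2.632378 − 1.820000) / (-1.293200 − (-9.028142)) = 2.632378 − (-1.050567)/(7.734941) = 2.768199
F(2.768199) = 0.729917
t4 = 2.768199 − 0.729917·(2.768199 − 2.632378) / (0.729917 − (-1.293200)) = 2.768199 − (0.099138)/(2.023117) = 2.719196

2.7192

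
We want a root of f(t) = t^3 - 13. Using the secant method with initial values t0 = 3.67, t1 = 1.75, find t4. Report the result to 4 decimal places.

2.3405

f(3.67) = 36.430863, f(1.75) = -7.640625
t2 = 1.750000 − (-7.640625)·(1.750000 − 3.670000) / (-7.640625 − 36.430863) = 1.750000 − (14.670000)/(-44.071488) = 2.082868
f(2.082868) = -3.963809
t3 = 2.082868 − (-3.963809)·(2.082868 − 1.750000) / (-3.963809 − (-7.640625)) = 2.082868 − (-1.319426)/(3.676816) = 2.441718
f(2.441718) = 1.557499
t4 = 2.441718 − 1.557499·(2.441718 − 2.082868) / (1.557499 − (-3.963809)) = 2.441718 − (0.558909)/(5.521307) = 2.340491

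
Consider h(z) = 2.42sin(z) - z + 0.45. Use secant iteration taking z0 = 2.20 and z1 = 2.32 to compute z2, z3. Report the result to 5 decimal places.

2.28139, 2.28250

h(2.20) = 0.2065613, h(2.32) = -0.0979999
z2 = 2.3200000 − (-0.0979999)·(2.3200000 − 2.2000000) / (-0.0979999 − 0.2065613) = 2.3200000 − (-0.0117600)/(-0.3045612) = 2.2813871
h(2.2813871) = 0.0029164
z3 = 2.2813871 − 0.0029164·(2.2813871 − 2.3200000) / (0.0029164 − (-0.0979999)) = 2.2813871 − (-0.0001126)/(0.1009163) = 2.2825030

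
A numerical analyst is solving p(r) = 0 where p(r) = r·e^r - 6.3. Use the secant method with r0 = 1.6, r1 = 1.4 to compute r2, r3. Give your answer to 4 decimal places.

1.4554, 1.4615

p(1.6) = 1.624852, p(1.4) = -0.622720
r2 = 1.400000 − (-0.622720)·(1.400000 − 1.600000) / (-0.622720 − 1.624852) = 1.400000 − (0.124544)/(-2.247572) = 1.455413
p(1.455413) = -0.061734
r3 = 1.455413 − (-0.061734)·(1.455413 − 1.400000) / (-0.061734 − (-0.622720)) = 1.455413 − (-0.003421)/(0.560986) = 1.461511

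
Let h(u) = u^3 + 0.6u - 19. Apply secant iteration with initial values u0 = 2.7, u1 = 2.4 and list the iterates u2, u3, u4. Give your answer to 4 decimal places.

h(2.7) = 2.303000, h(2.4) = -3.736000
u2 = 2.400000 − (-3.736000)·(2.400000 − 2.700000) / (-3.736000 − 2.303000) = 2.400000 − (1.120800)/(-6.039000) = 2.585594
h(2.585594) = -0.163189
u3 = 2.585594 − (-0.163189)·(2.585594 − 2.400000) / (-0.163189 − (-3.736000)) = 2.585594 − (-0.030287)/(3.572811) = 2.594071
h(2.594071) = 0.012470
u4 = 2.594071 − 0.012470·(2.594071 − 2.585594) / (0.012470 − (-0.163189)) = 2.594071 − (0.000106)/(0.175659) = 2.593469

2.5856, 2.5941, 2.5935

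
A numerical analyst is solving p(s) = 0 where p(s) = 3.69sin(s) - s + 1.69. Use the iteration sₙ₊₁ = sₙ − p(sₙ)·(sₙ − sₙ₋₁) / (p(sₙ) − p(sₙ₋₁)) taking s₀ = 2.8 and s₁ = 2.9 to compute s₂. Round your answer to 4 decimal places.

2.8278

p(2.8) = 0.126106, p(2.9) = -0.327170
s₂ = 2.900000 − (-0.327170)·(2.900000 − 2.800000) / (-0.327170 − 0.126106) = 2.900000 − (-0.032717)/(-0.453276) = 2.827821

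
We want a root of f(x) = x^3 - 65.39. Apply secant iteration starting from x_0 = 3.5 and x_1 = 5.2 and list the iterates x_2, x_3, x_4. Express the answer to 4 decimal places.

f(3.5) = -22.515000, f(5.2) = 75.218000
x_2 = 5.200000 − 75.218000·(5.200000 − 3.500000) / (75.218000 − (-22.515000)) = 5.200000 − (127.870600)/(97.733000) = 3.891633
f(3.891633) = -6.451953
x_3 = 3.891633 − (-6.451953)·(3.891633 − 5.200000) / (-6.451953 − 75.218000) = 3.891633 − (8.441520)/(-81.669953) = 3.994995
f(3.994995) = -1.629953
x_4 = 3.994995 − (-1.629953)·(3.994995 − 3.891633) / (-1.629953 − (-6.451953)) = 3.994995 − (-0.168474)/(4.822000) = 4.029933

3.8916, 3.9950, 4.0299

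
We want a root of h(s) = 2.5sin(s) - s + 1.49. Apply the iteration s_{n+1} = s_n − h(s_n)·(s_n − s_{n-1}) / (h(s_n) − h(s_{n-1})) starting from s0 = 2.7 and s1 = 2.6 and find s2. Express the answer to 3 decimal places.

h(2.7) = -0.14155, h(2.6) = 0.17875
s2 = 2.60000 − 0.17875·(2.60000 − 2.70000) / (0.17875 − (-0.14155)) = 2.60000 − (-0.01788)/(0.32030) = 2.65581

2.656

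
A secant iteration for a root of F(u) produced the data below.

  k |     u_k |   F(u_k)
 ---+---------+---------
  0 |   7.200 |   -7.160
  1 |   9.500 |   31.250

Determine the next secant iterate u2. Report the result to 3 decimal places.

7.629

u2 = 9.500 − 31.250·(9.500 − 7.200) / (31.250 − (-7.160))
   = 9.500 − (71.87500)/(38.41000) = 7.62874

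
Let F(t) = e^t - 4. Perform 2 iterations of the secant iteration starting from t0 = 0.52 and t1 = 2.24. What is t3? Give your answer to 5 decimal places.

1.25285

F(0.52) = -2.3179724, F(2.24) = 5.3933313
t2 = 2.2400000 − 5.3933313·(2.2400000 − 0.5200000) / (5.3933313 − (-2.3179724)) = 2.2400000 − (9.2765298)/(7.7113036) = 1.0370218
F(1.0370218) = -1.1791963
t3 = 1.0370218 − (-1.1791963)·(1.0370218 − 2.2400000) / (-1.1791963 − 5.3933313) = 1.0370218 − (1.4185474)/(-6.5725276) = 1.2528517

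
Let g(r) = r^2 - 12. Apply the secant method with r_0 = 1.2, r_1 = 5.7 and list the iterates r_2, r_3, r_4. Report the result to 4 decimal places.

2.7304, 3.2695, 3.4879

g(1.2) = -10.560000, g(5.7) = 20.490000
r_2 = 5.700000 − 20.490000·(5.700000 − 1.200000) / (20.490000 − (-10.560000)) = 5.700000 − (92.205000)/(31.050000) = 2.730435
g(2.730435) = -4.544726
r_3 = 2.730435 − (-4.544726)·(2.730435 − 5.700000) / (-4.544726 − 20.490000) = 2.730435 − (13.495860)/(-25.034726) = 3.269520
g(3.269520) = -1.310237
r_4 = 3.269520 − (-1.310237)·(3.269520 − 2.730435) / (-1.310237 − (-4.544726)) = 3.269520 − (-0.706330)/(3.234489) = 3.487895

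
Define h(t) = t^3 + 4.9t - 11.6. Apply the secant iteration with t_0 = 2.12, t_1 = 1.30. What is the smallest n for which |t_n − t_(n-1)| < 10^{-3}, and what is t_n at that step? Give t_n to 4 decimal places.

h(2.12) = 8.316128, h(1.30) = -3.033000
t_2 = 1.300000 − (-3.033000)·(-0.820000)/(-11.349128) = 1.519141;  |Δ| = 0.219141
h(1.519141) = -0.650351
t_3 = 1.519141 − (-0.650351)·(0.219141)/(2.382649) = 1.578956;  |Δ| = 0.059815
h(1.578956) = 0.073386
t_4 = 1.578956 − 0.073386·(0.059815)/(0.723737) = 1.572891;  |Δ| = 0.006065
h(1.572891) = -0.001523
t_5 = 1.572891 − (-0.001523)·(-0.006065)/(-0.074909) = 1.573014;  |Δ| = 0.000123
|t_5 − t_4| = 0.000123 < 10^{-3}

n = 5, t_n = 1.5730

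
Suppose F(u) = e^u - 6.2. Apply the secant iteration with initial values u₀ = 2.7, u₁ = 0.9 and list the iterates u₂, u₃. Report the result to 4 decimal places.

1.4421, 2.0456

F(2.7) = 8.679732, F(0.9) = -3.740397
u₂ = 0.900000 − (-3.740397)·(0.900000 − 2.700000) / (-3.740397 − 8.679732) = 0.900000 − (6.732714)/(-12.420129) = 1.442081
F(1.442081) = -1.970512
u₃ = 1.442081 − (-1.970512)·(1.442081 − 0.900000) / (-1.970512 − (-3.740397)) = 1.442081 − (-1.068177)/(1.769885) = 2.045610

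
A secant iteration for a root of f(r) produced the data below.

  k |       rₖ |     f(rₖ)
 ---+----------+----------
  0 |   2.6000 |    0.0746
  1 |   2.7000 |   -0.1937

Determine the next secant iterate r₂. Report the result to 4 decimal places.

r₂ = 2.7000 − (-0.1937)·(2.7000 − 2.6000) / (-0.1937 − 0.0746)
   = 2.7000 − (-0.019370)/(-0.268300) = 2.627805

2.6278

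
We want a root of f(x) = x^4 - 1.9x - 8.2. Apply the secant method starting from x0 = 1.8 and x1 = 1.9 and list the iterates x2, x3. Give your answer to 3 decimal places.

1.848, 1.850

f(1.8) = -1.12240, f(1.9) = 1.22210
x2 = 1.90000 − 1.22210·(1.90000 − 1.80000) / (1.22210 − (-1.12240)) = 1.90000 − (0.12221)/(2.34450) = 1.84787
f(1.84787) = -0.05121
x3 = 1.84787 − (-0.05121)·(1.84787 − 1.90000) / (-0.05121 − 1.22210) = 1.84787 − (0.00267)/(-1.27331) = 1.84997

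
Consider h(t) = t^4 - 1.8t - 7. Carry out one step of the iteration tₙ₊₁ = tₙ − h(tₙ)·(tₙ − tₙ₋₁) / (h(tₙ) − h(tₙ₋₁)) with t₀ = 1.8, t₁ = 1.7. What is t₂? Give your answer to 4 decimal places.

h(1.8) = 0.257600, h(1.7) = -1.707900
t₂ = 1.700000 − (-1.707900)·(1.700000 − 1.800000) / (-1.707900 − 0.257600) = 1.700000 − (0.170790)/(-1.965500) = 1.786894

1.7869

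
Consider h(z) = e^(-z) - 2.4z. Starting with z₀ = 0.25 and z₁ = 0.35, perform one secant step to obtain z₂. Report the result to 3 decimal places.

h(0.25) = 0.17880, h(0.35) = -0.13531
z₂ = 0.35000 − (-0.13531)·(0.35000 − 0.25000) / (-0.13531 − 0.17880) = 0.35000 − (-0.01353)/(-0.31411) = 0.30692

0.307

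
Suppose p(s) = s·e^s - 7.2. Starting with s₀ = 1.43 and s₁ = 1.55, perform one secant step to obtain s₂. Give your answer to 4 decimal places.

p(1.43) = -1.224460, p(1.55) = 0.102779
s₂ = 1.550000 − 0.102779·(1.550000 − 1.430000) / (0.102779 − (-1.224460)) = 1.550000 − (0.012333)/(1.327239) = 1.540707

1.5407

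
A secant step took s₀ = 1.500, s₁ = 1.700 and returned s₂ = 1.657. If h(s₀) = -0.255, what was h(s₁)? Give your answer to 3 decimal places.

0.070

The secant line through (1.500, -0.255) and (1.700, h(s₁)) crosses zero at s₂ = 1.657.
So (1.500, -0.255), (1.700, h(s₁)), (1.657, 0) are collinear:
h(s₁) = -0.255 · (1.700 − 1.657) / (1.500 − 1.657) = -0.255 · (0.04300)/(-0.15700) = 0.06984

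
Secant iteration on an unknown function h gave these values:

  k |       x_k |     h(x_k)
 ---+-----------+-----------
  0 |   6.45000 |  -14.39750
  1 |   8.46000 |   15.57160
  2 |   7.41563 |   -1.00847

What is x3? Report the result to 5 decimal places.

7.47915

x3 = 7.41563 − (-1.00847)·(7.41563 − 8.46000) / (-1.00847 − 15.57160)
   = 7.41563 − (1.0532158)/(-16.5800700) = 7.4791530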